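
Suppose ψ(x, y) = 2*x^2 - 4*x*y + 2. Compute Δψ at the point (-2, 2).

4

∂²ψ/∂x² = 4
∂²ψ/∂y² = 0
∇²ψ = 4
At (-2, 2): 4.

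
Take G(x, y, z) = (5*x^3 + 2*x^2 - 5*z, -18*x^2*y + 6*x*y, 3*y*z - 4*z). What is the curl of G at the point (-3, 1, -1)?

(-3, -5, 114)

(∇×G)₁ = ∂G₃/∂y − ∂G₂/∂z = 3*z
(∇×G)₂ = ∂G₁/∂z − ∂G₃/∂x = -5
(∇×G)₃ = ∂G₂/∂x − ∂G₁/∂y = -36*x*y + 6*y
∇×G = (3*z, -5, -36*x*y + 6*y)
At (-3, 1, -1): (-3, -5, 114).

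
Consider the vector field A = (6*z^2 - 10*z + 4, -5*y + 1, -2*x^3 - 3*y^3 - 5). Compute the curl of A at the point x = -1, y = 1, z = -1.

(-9, -16, 0)

(∇×A)₁ = ∂A₃/∂y − ∂A₂/∂z = -9*y^2
(∇×A)₂ = ∂A₁/∂z − ∂A₃/∂x = 6*x^2 + 12*z - 10
(∇×A)₃ = ∂A₂/∂x − ∂A₁/∂y = 0
∇×A = (-9*y^2, 6*x^2 + 12*z - 10, 0)
At (-1, 1, -1): (-9, -16, 0).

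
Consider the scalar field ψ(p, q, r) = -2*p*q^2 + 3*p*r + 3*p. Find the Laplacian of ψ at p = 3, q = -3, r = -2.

-12

∂²ψ/∂p² = 0
∂²ψ/∂q² = -4*p
∂²ψ/∂r² = 0
∇²ψ = -4*p
At (3, -3, -2): -12.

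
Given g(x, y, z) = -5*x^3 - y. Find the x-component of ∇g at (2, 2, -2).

-60

(∇g)_1 = ∂g/∂x = -15*x^2
At (2, 2, -2): -60.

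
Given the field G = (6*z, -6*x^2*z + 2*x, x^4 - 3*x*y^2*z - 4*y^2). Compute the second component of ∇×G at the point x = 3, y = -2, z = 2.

-78

(∇×G)_2 = ∂G₁/∂z − ∂G₃/∂x
= 6 − (4*x^3 - 3*y^2*z)
= -4*x^3 + 3*y^2*z + 6
At (3, -2, 2): -78.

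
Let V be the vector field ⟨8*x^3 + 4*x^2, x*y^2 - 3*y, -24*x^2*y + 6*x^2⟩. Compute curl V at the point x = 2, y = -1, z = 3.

(-96, -120, 1)

(∇×V)₁ = ∂V₃/∂y − ∂V₂/∂z = -24*x^2
(∇×V)₂ = ∂V₁/∂z − ∂V₃/∂x = 48*x*y - 12*x
(∇×V)₃ = ∂V₂/∂x − ∂V₁/∂y = y^2
∇×V = (-24*x^2, 48*x*y - 12*x, y^2)
At (2, -1, 3): (-96, -120, 1).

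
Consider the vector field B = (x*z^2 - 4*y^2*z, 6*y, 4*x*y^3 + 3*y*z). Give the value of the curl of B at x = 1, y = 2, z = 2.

(54, -44, 32)

(∇×B)₁ = ∂B₃/∂y − ∂B₂/∂z = 12*x*y^2 + 3*z
(∇×B)₂ = ∂B₁/∂z − ∂B₃/∂x = 2*x*z - 4*y^3 - 4*y^2
(∇×B)₃ = ∂B₂/∂x − ∂B₁/∂y = 8*y*z
∇×B = (12*x*y^2 + 3*z, 2*x*z - 4*y^3 - 4*y^2, 8*y*z)
At (1, 2, 2): (54, -44, 32).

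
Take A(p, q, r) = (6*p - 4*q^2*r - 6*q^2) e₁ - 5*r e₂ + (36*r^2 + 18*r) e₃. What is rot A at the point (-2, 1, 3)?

(5, -4, 36)

(∇×A)₁ = ∂A₃/∂q − ∂A₂/∂r = 5
(∇×A)₂ = ∂A₁/∂r − ∂A₃/∂p = -4*q^2
(∇×A)₃ = ∂A₂/∂p − ∂A₁/∂q = 8*q*r + 12*q
∇×A = (5, -4*q^2, 8*q*r + 12*q)
At (-2, 1, 3): (5, -4, 36).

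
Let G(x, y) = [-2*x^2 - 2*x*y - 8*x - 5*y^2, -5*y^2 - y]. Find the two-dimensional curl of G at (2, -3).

∂G₂/∂x = 0
∂G₁/∂y = -2*x - 10*y
Scalar curl = 2*x + 10*y
At (2, -3): -26.

-26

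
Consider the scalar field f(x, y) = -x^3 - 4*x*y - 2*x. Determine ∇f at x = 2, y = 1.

∂f/∂x = -3*x^2 - 4*y - 2
∂f/∂y = -4*x
∇f = (-3*x^2 - 4*y - 2, -4*x)
At (2, 1): (-18, -8).

(-18, -8)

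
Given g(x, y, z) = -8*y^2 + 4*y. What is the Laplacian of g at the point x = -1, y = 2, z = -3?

∂²g/∂x² = 0
∂²g/∂y² = -16
∂²g/∂z² = 0
∇²g = -16
At (-1, 2, -3): -16.

-16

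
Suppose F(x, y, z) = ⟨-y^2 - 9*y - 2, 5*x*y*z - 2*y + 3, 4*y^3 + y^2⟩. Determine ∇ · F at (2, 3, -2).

-22

∂F₁/∂x = 0
∂F₂/∂y = 5*x*z - 2
∂F₃/∂z = 0
∇·F = 5*x*z - 2
At (2, 3, -2): -22.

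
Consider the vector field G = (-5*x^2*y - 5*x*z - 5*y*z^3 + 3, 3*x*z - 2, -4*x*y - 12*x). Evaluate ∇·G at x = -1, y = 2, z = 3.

5

∂G₁/∂x = -10*x*y - 5*z
∂G₂/∂y = 0
∂G₃/∂z = 0
∇·G = -10*x*y - 5*z
At (-1, 2, 3): 5.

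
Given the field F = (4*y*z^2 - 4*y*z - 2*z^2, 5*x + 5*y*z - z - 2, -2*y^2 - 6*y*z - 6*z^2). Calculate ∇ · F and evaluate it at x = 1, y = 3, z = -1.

-11

∂F₁/∂x = 0
∂F₂/∂y = 5*z
∂F₃/∂z = -6*y - 12*z
∇·F = -6*y - 7*z
At (1, 3, -1): -11.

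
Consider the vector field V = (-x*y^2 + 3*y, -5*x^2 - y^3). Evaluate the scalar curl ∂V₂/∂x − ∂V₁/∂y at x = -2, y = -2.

25

∂V₂/∂x = -10*x
∂V₁/∂y = -2*x*y + 3
Scalar curl = 2*x*y - 10*x - 3
At (-2, -2): 25.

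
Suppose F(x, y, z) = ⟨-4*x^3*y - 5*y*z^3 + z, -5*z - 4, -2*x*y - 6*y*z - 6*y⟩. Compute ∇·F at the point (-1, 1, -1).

∂F₁/∂x = -12*x^2*y
∂F₂/∂y = 0
∂F₃/∂z = -6*y
∇·F = -12*x^2*y - 6*y
At (-1, 1, -1): -18.

-18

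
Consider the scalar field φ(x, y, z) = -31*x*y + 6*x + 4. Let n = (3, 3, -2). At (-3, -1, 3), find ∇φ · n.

∂φ/∂x = -31*y + 6
∂φ/∂y = -31*x
∂φ/∂z = 0
∇φ at (-3, -1, 3) = (37, 93, 0)
∇φ · n = (37)(3) + (93)(3) + (0)(-2) = 390

390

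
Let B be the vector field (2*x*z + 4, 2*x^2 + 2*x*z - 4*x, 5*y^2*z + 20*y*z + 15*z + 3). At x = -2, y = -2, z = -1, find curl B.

(∇×B)₁ = ∂B₃/∂y − ∂B₂/∂z = -2*x + 10*y*z + 20*z
(∇×B)₂ = ∂B₁/∂z − ∂B₃/∂x = 2*x
(∇×B)₃ = ∂B₂/∂x − ∂B₁/∂y = 4*x + 2*z - 4
∇×B = (-2*x + 10*y*z + 20*z, 2*x, 4*x + 2*z - 4)
At (-2, -2, -1): (4, -4, -14).

(4, -4, -14)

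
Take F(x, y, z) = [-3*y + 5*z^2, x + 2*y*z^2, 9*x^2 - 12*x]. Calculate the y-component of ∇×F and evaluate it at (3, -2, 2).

-22

(∇×F)_2 = ∂F₁/∂z − ∂F₃/∂x
= 10*z − (18*x - 12)
= -18*x + 10*z + 12
At (3, -2, 2): -22.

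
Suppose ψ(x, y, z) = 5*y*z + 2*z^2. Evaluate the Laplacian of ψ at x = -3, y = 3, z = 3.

4

∂²ψ/∂x² = 0
∂²ψ/∂y² = 0
∂²ψ/∂z² = 4
∇²ψ = 4
At (-3, 3, 3): 4.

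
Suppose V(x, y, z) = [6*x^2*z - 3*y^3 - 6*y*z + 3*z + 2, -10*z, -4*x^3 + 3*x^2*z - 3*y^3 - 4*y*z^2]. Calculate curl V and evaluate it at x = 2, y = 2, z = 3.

(∇×V)₁ = ∂V₃/∂y − ∂V₂/∂z = -9*y^2 - 4*z^2 + 10
(∇×V)₂ = ∂V₁/∂z − ∂V₃/∂x = 18*x^2 - 6*x*z - 6*y + 3
(∇×V)₃ = ∂V₂/∂x − ∂V₁/∂y = 9*y^2 + 6*z
∇×V = (-9*y^2 - 4*z^2 + 10, 18*x^2 - 6*x*z - 6*y + 3, 9*y^2 + 6*z)
At (2, 2, 3): (-62, 27, 54).

(-62, 27, 54)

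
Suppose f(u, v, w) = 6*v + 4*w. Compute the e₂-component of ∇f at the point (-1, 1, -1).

6

(∇f)_2 = ∂f/∂v = 6
At (-1, 1, -1): 6.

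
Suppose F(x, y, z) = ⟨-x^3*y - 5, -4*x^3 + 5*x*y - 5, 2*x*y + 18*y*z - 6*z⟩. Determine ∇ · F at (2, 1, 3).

10

∂F₁/∂x = -3*x^2*y
∂F₂/∂y = 5*x
∂F₃/∂z = 18*y - 6
∇·F = -3*x^2*y + 5*x + 18*y - 6
At (2, 1, 3): 10.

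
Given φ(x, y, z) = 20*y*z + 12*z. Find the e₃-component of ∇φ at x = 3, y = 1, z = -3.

32

(∇φ)_3 = ∂φ/∂z = 20*y + 12
At (3, 1, -3): 32.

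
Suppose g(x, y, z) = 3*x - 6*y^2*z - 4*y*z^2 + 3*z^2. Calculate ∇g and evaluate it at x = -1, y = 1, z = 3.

∂g/∂x = 3
∂g/∂y = -12*y*z - 4*z^2
∂g/∂z = -6*y^2 - 8*y*z + 6*z
∇g = (3, -12*y*z - 4*z^2, -6*y^2 - 8*y*z + 6*z)
At (-1, 1, 3): (3, -72, -12).

(3, -72, -12)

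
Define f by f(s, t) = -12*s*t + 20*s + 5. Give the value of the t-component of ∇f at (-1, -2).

12

(∇f)_2 = ∂f/∂t = -12*s
At (-1, -2): 12.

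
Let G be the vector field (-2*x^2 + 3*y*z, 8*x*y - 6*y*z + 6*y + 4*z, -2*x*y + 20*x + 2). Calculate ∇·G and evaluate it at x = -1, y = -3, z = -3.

20

∂G₁/∂x = -4*x
∂G₂/∂y = 8*x - 6*z + 6
∂G₃/∂z = 0
∇·G = 4*x - 6*z + 6
At (-1, -3, -3): 20.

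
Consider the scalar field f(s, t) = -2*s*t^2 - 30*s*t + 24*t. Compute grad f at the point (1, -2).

∂f/∂s = -2*t^2 - 30*t
∂f/∂t = -4*s*t - 30*s + 24
∇f = (-2*t^2 - 30*t, -4*s*t - 30*s + 24)
At (1, -2): (52, 2).

(52, 2)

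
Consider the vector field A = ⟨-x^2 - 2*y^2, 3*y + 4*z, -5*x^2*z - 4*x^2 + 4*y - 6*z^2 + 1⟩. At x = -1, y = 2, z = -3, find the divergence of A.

∂A₁/∂x = -2*x
∂A₂/∂y = 3
∂A₃/∂z = -5*x^2 - 12*z
∇·A = -5*x^2 - 2*x - 12*z + 3
At (-1, 2, -3): 36.

36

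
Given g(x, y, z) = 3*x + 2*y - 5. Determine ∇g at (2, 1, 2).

∂g/∂x = 3
∂g/∂y = 2
∂g/∂z = 0
∇g = (3, 2, 0)
At (2, 1, 2): (3, 2, 0).

(3, 2, 0)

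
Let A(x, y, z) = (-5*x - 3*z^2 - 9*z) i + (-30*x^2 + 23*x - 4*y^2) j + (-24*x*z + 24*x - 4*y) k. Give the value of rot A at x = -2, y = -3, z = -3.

(∇×A)₁ = ∂A₃/∂y − ∂A₂/∂z = -4
(∇×A)₂ = ∂A₁/∂z − ∂A₃/∂x = 18*z - 33
(∇×A)₃ = ∂A₂/∂x − ∂A₁/∂y = -60*x + 23
∇×A = (-4, 18*z - 33, -60*x + 23)
At (-2, -3, -3): (-4, -87, 143).

(-4, -87, 143)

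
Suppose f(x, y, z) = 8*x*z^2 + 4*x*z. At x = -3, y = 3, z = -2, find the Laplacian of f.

∂²f/∂x² = 0
∂²f/∂y² = 0
∂²f/∂z² = 16*x
∇²f = 16*x
At (-3, 3, -2): -48.

-48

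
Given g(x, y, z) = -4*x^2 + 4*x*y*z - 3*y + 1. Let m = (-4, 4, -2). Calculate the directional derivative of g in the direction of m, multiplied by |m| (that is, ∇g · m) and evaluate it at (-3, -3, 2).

-180

∂g/∂x = -8*x + 4*y*z
∂g/∂y = 4*x*z - 3
∂g/∂z = 4*x*y
∇g at (-3, -3, 2) = (0, -27, 36)
∇g · m = (0)(-4) + (-27)(4) + (36)(-2) = -180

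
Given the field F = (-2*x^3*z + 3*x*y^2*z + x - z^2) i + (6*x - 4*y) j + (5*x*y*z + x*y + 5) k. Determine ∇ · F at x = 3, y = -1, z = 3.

∂F₁/∂x = -6*x^2*z + 3*y^2*z + 1
∂F₂/∂y = -4
∂F₃/∂z = 5*x*y
∇·F = -6*x^2*z + 5*x*y + 3*y^2*z - 3
At (3, -1, 3): -171.

-171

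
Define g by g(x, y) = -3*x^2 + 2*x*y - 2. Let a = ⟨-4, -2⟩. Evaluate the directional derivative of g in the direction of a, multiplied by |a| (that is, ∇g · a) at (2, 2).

24

∂g/∂x = -6*x + 2*y
∂g/∂y = 2*x
∇g at (2, 2) = (-8, 4)
∇g · a = (-8)(-4) + (4)(-2) = 24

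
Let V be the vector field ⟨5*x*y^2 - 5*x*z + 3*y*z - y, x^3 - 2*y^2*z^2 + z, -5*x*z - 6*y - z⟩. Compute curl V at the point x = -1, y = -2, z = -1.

(-23, -6, -13)

(∇×V)₁ = ∂V₃/∂y − ∂V₂/∂z = 4*y^2*z - 7
(∇×V)₂ = ∂V₁/∂z − ∂V₃/∂x = -5*x + 3*y + 5*z
(∇×V)₃ = ∂V₂/∂x − ∂V₁/∂y = 3*x^2 - 10*x*y - 3*z + 1
∇×V = (4*y^2*z - 7, -5*x + 3*y + 5*z, 3*x^2 - 10*x*y - 3*z + 1)
At (-1, -2, -1): (-23, -6, -13).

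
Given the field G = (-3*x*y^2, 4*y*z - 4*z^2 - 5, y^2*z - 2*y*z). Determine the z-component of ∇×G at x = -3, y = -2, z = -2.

36

(∇×G)_3 = ∂G₂/∂x − ∂G₁/∂y
= 0 − (-6*x*y)
= 6*x*y
At (-3, -2, -2): 36.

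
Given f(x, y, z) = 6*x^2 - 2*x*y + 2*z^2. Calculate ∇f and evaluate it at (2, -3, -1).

(30, -4, -4)

∂f/∂x = 12*x - 2*y
∂f/∂y = -2*x
∂f/∂z = 4*z
∇f = (12*x - 2*y, -2*x, 4*z)
At (2, -3, -1): (30, -4, -4).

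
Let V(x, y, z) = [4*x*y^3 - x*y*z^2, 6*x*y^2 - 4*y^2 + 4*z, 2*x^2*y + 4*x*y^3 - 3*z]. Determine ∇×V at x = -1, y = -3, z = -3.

(∇×V)₁ = ∂V₃/∂y − ∂V₂/∂z = 2*x^2 + 12*x*y^2 - 4
(∇×V)₂ = ∂V₁/∂z − ∂V₃/∂x = -2*x*y*z - 4*x*y - 4*y^3
(∇×V)₃ = ∂V₂/∂x − ∂V₁/∂y = -12*x*y^2 + x*z^2 + 6*y^2
∇×V = (2*x^2 + 12*x*y^2 - 4, -2*x*y*z - 4*x*y - 4*y^3, -12*x*y^2 + x*z^2 + 6*y^2)
At (-1, -3, -3): (-110, 114, 153).

(-110, 114, 153)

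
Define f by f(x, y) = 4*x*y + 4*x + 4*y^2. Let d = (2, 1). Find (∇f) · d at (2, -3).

∂f/∂x = 4*y + 4
∂f/∂y = 4*x + 8*y
∇f at (2, -3) = (-8, -16)
∇f · d = (-8)(2) + (-16)(1) = -32

-32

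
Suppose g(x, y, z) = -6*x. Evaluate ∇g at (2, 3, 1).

∂g/∂x = -6
∂g/∂y = 0
∂g/∂z = 0
∇g = (-6, 0, 0)
At (2, 3, 1): (-6, 0, 0).

(-6, 0, 0)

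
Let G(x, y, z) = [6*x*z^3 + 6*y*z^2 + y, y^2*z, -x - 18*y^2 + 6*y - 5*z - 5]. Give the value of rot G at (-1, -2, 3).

(74, -233, -55)

(∇×G)₁ = ∂G₃/∂y − ∂G₂/∂z = -y^2 - 36*y + 6
(∇×G)₂ = ∂G₁/∂z − ∂G₃/∂x = 18*x*z^2 + 12*y*z + 1
(∇×G)₃ = ∂G₂/∂x − ∂G₁/∂y = -6*z^2 - 1
∇×G = (-y^2 - 36*y + 6, 18*x*z^2 + 12*y*z + 1, -6*z^2 - 1)
At (-1, -2, 3): (74, -233, -55).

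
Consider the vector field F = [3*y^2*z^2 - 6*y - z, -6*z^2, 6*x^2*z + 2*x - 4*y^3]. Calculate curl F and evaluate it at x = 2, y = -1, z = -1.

(∇×F)₁ = ∂F₃/∂y − ∂F₂/∂z = -12*y^2 + 12*z
(∇×F)₂ = ∂F₁/∂z − ∂F₃/∂x = -12*x*z + 6*y^2*z - 3
(∇×F)₃ = ∂F₂/∂x − ∂F₁/∂y = -6*y*z^2 + 6
∇×F = (-12*y^2 + 12*z, -12*x*z + 6*y^2*z - 3, -6*y*z^2 + 6)
At (2, -1, -1): (-24, 15, 12).

(-24, 15, 12)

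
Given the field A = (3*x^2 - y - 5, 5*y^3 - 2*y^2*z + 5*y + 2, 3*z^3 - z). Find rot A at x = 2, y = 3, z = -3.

(18, 0, 1)

(∇×A)₁ = ∂A₃/∂y − ∂A₂/∂z = 2*y^2
(∇×A)₂ = ∂A₁/∂z − ∂A₃/∂x = 0
(∇×A)₃ = ∂A₂/∂x − ∂A₁/∂y = 1
∇×A = (2*y^2, 0, 1)
At (2, 3, -3): (18, 0, 1).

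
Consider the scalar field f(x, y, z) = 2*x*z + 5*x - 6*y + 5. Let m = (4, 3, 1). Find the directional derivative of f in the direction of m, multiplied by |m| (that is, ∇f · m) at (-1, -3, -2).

-16

∂f/∂x = 2*z + 5
∂f/∂y = -6
∂f/∂z = 2*x
∇f at (-1, -3, -2) = (1, -6, -2)
∇f · m = (1)(4) + (-6)(3) + (-2)(1) = -16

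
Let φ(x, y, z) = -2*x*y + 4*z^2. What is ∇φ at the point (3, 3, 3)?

∂φ/∂x = -2*y
∂φ/∂y = -2*x
∂φ/∂z = 8*z
∇φ = (-2*y, -2*x, 8*z)
At (3, 3, 3): (-6, -6, 24).

(-6, -6, 24)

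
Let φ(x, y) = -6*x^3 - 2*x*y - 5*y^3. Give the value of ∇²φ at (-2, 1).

42

∂²φ/∂x² = -36*x
∂²φ/∂y² = -30*y
∇²φ = -36*x - 30*y
At (-2, 1): 42.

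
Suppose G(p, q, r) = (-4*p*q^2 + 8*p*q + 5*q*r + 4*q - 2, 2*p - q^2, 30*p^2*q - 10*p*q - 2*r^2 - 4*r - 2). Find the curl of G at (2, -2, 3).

(100, 210, -65)

(∇×G)₁ = ∂G₃/∂q − ∂G₂/∂r = 30*p^2 - 10*p
(∇×G)₂ = ∂G₁/∂r − ∂G₃/∂p = -60*p*q + 15*q
(∇×G)₃ = ∂G₂/∂p − ∂G₁/∂q = 8*p*q - 8*p - 5*r - 2
∇×G = (30*p^2 - 10*p, -60*p*q + 15*q, 8*p*q - 8*p - 5*r - 2)
At (2, -2, 3): (100, 210, -65).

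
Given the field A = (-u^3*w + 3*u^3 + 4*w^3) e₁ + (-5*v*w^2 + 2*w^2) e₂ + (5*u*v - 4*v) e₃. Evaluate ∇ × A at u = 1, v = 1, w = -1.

(∇×A)₁ = ∂A₃/∂v − ∂A₂/∂w = 5*u + 10*v*w - 4*w - 4
(∇×A)₂ = ∂A₁/∂w − ∂A₃/∂u = -u^3 - 5*v + 12*w^2
(∇×A)₃ = ∂A₂/∂u − ∂A₁/∂v = 0
∇×A = (5*u + 10*v*w - 4*w - 4, -u^3 - 5*v + 12*w^2, 0)
At (1, 1, -1): (-5, 6, 0).

(-5, 6, 0)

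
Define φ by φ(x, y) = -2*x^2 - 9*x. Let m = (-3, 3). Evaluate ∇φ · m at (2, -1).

51

∂φ/∂x = -4*x - 9
∂φ/∂y = 0
∇φ at (2, -1) = (-17, 0)
∇φ · m = (-17)(-3) + (0)(3) = 51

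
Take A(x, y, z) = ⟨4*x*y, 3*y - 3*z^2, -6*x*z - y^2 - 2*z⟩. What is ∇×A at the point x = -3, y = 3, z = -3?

(∇×A)₁ = ∂A₃/∂y − ∂A₂/∂z = -2*y + 6*z
(∇×A)₂ = ∂A₁/∂z − ∂A₃/∂x = 6*z
(∇×A)₃ = ∂A₂/∂x − ∂A₁/∂y = -4*x
∇×A = (-2*y + 6*z, 6*z, -4*x)
At (-3, 3, -3): (-24, -18, 12).

(-24, -18, 12)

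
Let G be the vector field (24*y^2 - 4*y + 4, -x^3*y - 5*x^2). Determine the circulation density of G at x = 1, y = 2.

-108

∂G₂/∂x = -3*x^2*y - 10*x
∂G₁/∂y = 48*y - 4
Scalar curl = -3*x^2*y - 10*x - 48*y + 4
At (1, 2): -108.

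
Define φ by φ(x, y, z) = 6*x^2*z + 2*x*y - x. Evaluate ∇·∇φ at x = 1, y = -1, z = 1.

∂²φ/∂x² = 12*z
∂²φ/∂y² = 0
∂²φ/∂z² = 0
∇²φ = 12*z
At (1, -1, 1): 12.

12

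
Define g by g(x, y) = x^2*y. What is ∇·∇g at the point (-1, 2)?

4

∂²g/∂x² = 2*y
∂²g/∂y² = 0
∇²g = 2*y
At (-1, 2): 4.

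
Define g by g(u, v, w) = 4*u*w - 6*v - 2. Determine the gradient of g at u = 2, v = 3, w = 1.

(4, -6, 8)

∂g/∂u = 4*w
∂g/∂v = -6
∂g/∂w = 4*u
∇g = (4*w, -6, 4*u)
At (2, 3, 1): (4, -6, 8).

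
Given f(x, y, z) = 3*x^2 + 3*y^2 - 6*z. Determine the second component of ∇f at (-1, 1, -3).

(∇f)_2 = ∂f/∂y = 6*y
At (-1, 1, -3): 6.

6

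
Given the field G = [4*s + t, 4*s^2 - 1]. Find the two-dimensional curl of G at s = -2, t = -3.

-17

∂G₂/∂s = 8*s
∂G₁/∂t = 1
Scalar curl = 8*s - 1
At (-2, -3): -17.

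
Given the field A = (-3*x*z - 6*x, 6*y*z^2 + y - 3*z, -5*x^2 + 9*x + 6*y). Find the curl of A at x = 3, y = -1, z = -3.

(∇×A)₁ = ∂A₃/∂y − ∂A₂/∂z = -12*y*z + 9
(∇×A)₂ = ∂A₁/∂z − ∂A₃/∂x = 7*x - 9
(∇×A)₃ = ∂A₂/∂x − ∂A₁/∂y = 0
∇×A = (-12*y*z + 9, 7*x - 9, 0)
At (3, -1, -3): (-27, 12, 0).

(-27, 12, 0)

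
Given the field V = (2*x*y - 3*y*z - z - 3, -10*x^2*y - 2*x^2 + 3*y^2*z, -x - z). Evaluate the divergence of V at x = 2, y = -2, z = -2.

-21

∂V₁/∂x = 2*y
∂V₂/∂y = -10*x^2 + 6*y*z
∂V₃/∂z = -1
∇·V = -10*x^2 + 6*y*z + 2*y - 1
At (2, -2, -2): -21.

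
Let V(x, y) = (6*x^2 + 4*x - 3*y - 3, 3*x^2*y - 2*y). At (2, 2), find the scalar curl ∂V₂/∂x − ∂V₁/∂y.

∂V₂/∂x = 6*x*y
∂V₁/∂y = -3
Scalar curl = 6*x*y + 3
At (2, 2): 27.

27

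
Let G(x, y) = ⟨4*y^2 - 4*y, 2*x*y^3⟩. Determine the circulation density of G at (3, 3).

∂G₂/∂x = 2*y^3
∂G₁/∂y = 8*y - 4
Scalar curl = 2*y^3 - 8*y + 4
At (3, 3): 34.

34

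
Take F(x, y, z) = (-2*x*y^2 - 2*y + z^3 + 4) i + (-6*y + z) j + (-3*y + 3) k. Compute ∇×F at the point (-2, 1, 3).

(∇×F)₁ = ∂F₃/∂y − ∂F₂/∂z = -4
(∇×F)₂ = ∂F₁/∂z − ∂F₃/∂x = 3*z^2
(∇×F)₃ = ∂F₂/∂x − ∂F₁/∂y = 4*x*y + 2
∇×F = (-4, 3*z^2, 4*x*y + 2)
At (-2, 1, 3): (-4, 27, -6).

(-4, 27, -6)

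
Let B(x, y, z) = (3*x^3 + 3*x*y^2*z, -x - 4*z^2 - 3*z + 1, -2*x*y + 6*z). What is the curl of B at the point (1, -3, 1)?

(9, 21, 17)

(∇×B)₁ = ∂B₃/∂y − ∂B₂/∂z = -2*x + 8*z + 3
(∇×B)₂ = ∂B₁/∂z − ∂B₃/∂x = 3*x*y^2 + 2*y
(∇×B)₃ = ∂B₂/∂x − ∂B₁/∂y = -6*x*y*z - 1
∇×B = (-2*x + 8*z + 3, 3*x*y^2 + 2*y, -6*x*y*z - 1)
At (1, -3, 1): (9, 21, 17).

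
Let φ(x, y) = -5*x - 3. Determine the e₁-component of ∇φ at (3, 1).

(∇φ)_1 = ∂φ/∂x = -5
At (3, 1): -5.

-5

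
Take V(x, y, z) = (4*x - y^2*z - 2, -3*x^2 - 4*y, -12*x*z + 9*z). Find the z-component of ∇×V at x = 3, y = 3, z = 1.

-12

(∇×V)_3 = ∂V₂/∂x − ∂V₁/∂y
= -6*x − (-2*y*z)
= -6*x + 2*y*z
At (3, 3, 1): -12.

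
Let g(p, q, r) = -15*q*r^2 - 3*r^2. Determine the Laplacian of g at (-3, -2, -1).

∂²g/∂p² = 0
∂²g/∂q² = 0
∂²g/∂r² = -6*(5*q + 1)
∇²g = -30*q - 6
At (-3, -2, -1): 54.

54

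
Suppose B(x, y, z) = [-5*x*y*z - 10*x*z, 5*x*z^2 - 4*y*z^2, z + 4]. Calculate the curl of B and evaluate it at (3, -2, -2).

(92, 0, -10)

(∇×B)₁ = ∂B₃/∂y − ∂B₂/∂z = -10*x*z + 8*y*z
(∇×B)₂ = ∂B₁/∂z − ∂B₃/∂x = -5*x*y - 10*x
(∇×B)₃ = ∂B₂/∂x − ∂B₁/∂y = 5*x*z + 5*z^2
∇×B = (-10*x*z + 8*y*z, -5*x*y - 10*x, 5*x*z + 5*z^2)
At (3, -2, -2): (92, 0, -10).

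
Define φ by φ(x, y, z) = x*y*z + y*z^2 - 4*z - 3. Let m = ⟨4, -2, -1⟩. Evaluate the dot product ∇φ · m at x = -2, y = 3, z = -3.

∂φ/∂x = y*z
∂φ/∂y = x*z + z^2
∂φ/∂z = x*y + 2*y*z - 4
∇φ at (-2, 3, -3) = (-9, 15, -28)
∇φ · m = (-9)(4) + (15)(-2) + (-28)(-1) = -38

-38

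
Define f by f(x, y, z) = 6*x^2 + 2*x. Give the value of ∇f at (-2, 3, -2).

(-22, 0, 0)

∂f/∂x = 12*x + 2
∂f/∂y = 0
∂f/∂z = 0
∇f = (12*x + 2, 0, 0)
At (-2, 3, -2): (-22, 0, 0).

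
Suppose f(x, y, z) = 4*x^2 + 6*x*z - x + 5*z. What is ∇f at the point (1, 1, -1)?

∂f/∂x = 8*x + 6*z - 1
∂f/∂y = 0
∂f/∂z = 6*x + 5
∇f = (8*x + 6*z - 1, 0, 6*x + 5)
At (1, 1, -1): (1, 0, 11).

(1, 0, 11)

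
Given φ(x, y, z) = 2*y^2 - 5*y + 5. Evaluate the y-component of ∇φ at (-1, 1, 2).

(∇φ)_2 = ∂φ/∂y = 4*y - 5
At (-1, 1, 2): -1.

-1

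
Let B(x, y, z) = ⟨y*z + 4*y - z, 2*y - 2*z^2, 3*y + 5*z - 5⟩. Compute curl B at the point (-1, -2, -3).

(-9, -3, -1)

(∇×B)₁ = ∂B₃/∂y − ∂B₂/∂z = 4*z + 3
(∇×B)₂ = ∂B₁/∂z − ∂B₃/∂x = y - 1
(∇×B)₃ = ∂B₂/∂x − ∂B₁/∂y = -z - 4
∇×B = (4*z + 3, y - 1, -z - 4)
At (-1, -2, -3): (-9, -3, -1).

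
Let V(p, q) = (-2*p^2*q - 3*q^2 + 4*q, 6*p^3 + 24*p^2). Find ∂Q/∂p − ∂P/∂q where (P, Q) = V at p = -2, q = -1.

-26

∂V₂/∂p = 18*p^2 + 48*p
∂V₁/∂q = -2*p^2 - 6*q + 4
Scalar curl = 20*p^2 + 48*p + 6*q - 4
At (-2, -1): -26.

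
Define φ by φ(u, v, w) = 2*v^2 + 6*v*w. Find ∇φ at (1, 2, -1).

(0, 2, 12)

∂φ/∂u = 0
∂φ/∂v = 4*v + 6*w
∂φ/∂w = 6*v
∇φ = (0, 4*v + 6*w, 6*v)
At (1, 2, -1): (0, 2, 12).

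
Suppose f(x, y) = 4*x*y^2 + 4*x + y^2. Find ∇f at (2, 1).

(8, 18)

∂f/∂x = 4*y^2 + 4
∂f/∂y = 8*x*y + 2*y
∇f = (4*y^2 + 4, 8*x*y + 2*y)
At (2, 1): (8, 18).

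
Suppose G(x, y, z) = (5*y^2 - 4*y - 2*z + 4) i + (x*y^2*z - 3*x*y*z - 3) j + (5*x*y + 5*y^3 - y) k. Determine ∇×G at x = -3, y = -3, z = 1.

(∇×G)₁ = ∂G₃/∂y − ∂G₂/∂z = -x*y^2 + 3*x*y + 5*x + 15*y^2 - 1
(∇×G)₂ = ∂G₁/∂z − ∂G₃/∂x = -5*y - 2
(∇×G)₃ = ∂G₂/∂x − ∂G₁/∂y = y^2*z - 3*y*z - 10*y + 4
∇×G = (-x*y^2 + 3*x*y + 5*x + 15*y^2 - 1, -5*y - 2, y^2*z - 3*y*z - 10*y + 4)
At (-3, -3, 1): (173, 13, 52).

(173, 13, 52)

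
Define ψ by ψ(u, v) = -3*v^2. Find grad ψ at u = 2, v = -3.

∂ψ/∂u = 0
∂ψ/∂v = -6*v
∇ψ = (0, -6*v)
At (2, -3): (0, 18).

(0, 18)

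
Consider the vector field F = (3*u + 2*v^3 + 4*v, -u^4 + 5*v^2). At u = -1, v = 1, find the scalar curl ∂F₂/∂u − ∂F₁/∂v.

-6

∂F₂/∂u = -4*u^3
∂F₁/∂v = 6*v^2 + 4
Scalar curl = -4*u^3 - 6*v^2 - 4
At (-1, 1): -6.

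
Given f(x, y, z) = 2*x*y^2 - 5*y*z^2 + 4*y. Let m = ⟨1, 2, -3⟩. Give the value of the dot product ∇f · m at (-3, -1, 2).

∂f/∂x = 2*y^2
∂f/∂y = 4*x*y - 5*z^2 + 4
∂f/∂z = -10*y*z
∇f at (-3, -1, 2) = (2, -4, 20)
∇f · m = (2)(1) + (-4)(2) + (20)(-3) = -66

-66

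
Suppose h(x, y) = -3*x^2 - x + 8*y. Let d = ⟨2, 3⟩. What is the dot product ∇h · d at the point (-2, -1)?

∂h/∂x = -6*x - 1
∂h/∂y = 8
∇h at (-2, -1) = (11, 8)
∇h · d = (11)(2) + (8)(3) = 46

46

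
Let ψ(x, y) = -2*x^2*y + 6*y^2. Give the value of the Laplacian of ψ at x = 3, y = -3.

∂²ψ/∂x² = -4*y
∂²ψ/∂y² = 12
∇²ψ = -4*y + 12
At (3, -3): 24.

24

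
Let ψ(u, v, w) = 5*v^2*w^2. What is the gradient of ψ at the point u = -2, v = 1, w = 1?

(0, 10, 10)

∂ψ/∂u = 0
∂ψ/∂v = 10*v*w^2
∂ψ/∂w = 10*v^2*w
∇ψ = (0, 10*v*w^2, 10*v^2*w)
At (-2, 1, 1): (0, 10, 10).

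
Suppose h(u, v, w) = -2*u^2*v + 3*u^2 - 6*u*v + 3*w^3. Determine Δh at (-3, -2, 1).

∂²h/∂u² = 2*(-2*v + 3)
∂²h/∂v² = 0
∂²h/∂w² = 18*w
∇²h = -4*v + 18*w + 6
At (-3, -2, 1): 32.

32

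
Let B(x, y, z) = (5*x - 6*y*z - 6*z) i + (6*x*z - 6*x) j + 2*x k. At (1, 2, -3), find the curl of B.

(-6, -20, -42)

(∇×B)₁ = ∂B₃/∂y − ∂B₂/∂z = -6*x
(∇×B)₂ = ∂B₁/∂z − ∂B₃/∂x = -6*y - 8
(∇×B)₃ = ∂B₂/∂x − ∂B₁/∂y = 12*z - 6
∇×B = (-6*x, -6*y - 8, 12*z - 6)
At (1, 2, -3): (-6, -20, -42).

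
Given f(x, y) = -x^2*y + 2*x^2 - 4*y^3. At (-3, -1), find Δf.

30

∂²f/∂x² = 2*(-y + 2)
∂²f/∂y² = -24*y
∇²f = -26*y + 4
At (-3, -1): 30.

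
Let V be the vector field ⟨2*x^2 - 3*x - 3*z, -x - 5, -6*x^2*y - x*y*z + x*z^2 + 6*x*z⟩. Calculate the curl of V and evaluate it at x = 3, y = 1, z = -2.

(-48, 39, -1)

(∇×V)₁ = ∂V₃/∂y − ∂V₂/∂z = -6*x^2 - x*z
(∇×V)₂ = ∂V₁/∂z − ∂V₃/∂x = 12*x*y + y*z - z^2 - 6*z - 3
(∇×V)₃ = ∂V₂/∂x − ∂V₁/∂y = -1
∇×V = (-6*x^2 - x*z, 12*x*y + y*z - z^2 - 6*z - 3, -1)
At (3, 1, -2): (-48, 39, -1).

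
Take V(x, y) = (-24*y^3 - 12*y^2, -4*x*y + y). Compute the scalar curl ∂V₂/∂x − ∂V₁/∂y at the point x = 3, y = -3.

∂V₂/∂x = -4*y
∂V₁/∂y = -72*y^2 - 24*y
Scalar curl = 72*y^2 + 20*y
At (3, -3): 588.

588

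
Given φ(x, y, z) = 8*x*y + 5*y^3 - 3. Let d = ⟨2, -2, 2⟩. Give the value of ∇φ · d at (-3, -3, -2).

-270

∂φ/∂x = 8*y
∂φ/∂y = 8*x + 15*y^2
∂φ/∂z = 0
∇φ at (-3, -3, -2) = (-24, 111, 0)
∇φ · d = (-24)(2) + (111)(-2) + (0)(2) = -270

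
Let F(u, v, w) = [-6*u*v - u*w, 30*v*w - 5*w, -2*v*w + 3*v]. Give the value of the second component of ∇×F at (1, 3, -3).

-1

(∇×F)_2 = ∂F₁/∂w − ∂F₃/∂u
= -u − (0)
= -u
At (1, 3, -3): -1.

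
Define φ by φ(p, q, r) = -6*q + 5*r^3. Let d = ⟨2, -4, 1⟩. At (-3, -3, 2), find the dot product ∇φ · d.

∂φ/∂p = 0
∂φ/∂q = -6
∂φ/∂r = 15*r^2
∇φ at (-3, -3, 2) = (0, -6, 60)
∇φ · d = (0)(2) + (-6)(-4) + (60)(1) = 84

84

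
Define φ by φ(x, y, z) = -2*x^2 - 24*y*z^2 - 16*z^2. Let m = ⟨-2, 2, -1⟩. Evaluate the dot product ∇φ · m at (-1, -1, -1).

∂φ/∂x = -4*x
∂φ/∂y = -24*z^2
∂φ/∂z = -48*y*z - 32*z
∇φ at (-1, -1, -1) = (4, -24, -16)
∇φ · m = (4)(-2) + (-24)(2) + (-16)(-1) = -40

-40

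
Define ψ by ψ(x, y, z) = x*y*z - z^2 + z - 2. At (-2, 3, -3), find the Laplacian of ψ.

-2

∂²ψ/∂x² = 0
∂²ψ/∂y² = 0
∂²ψ/∂z² = -2
∇²ψ = -2
At (-2, 3, -3): -2.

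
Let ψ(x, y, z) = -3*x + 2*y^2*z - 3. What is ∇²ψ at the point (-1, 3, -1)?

-4

∂²ψ/∂x² = 0
∂²ψ/∂y² = 4*z
∂²ψ/∂z² = 0
∇²ψ = 4*z
At (-1, 3, -1): -4.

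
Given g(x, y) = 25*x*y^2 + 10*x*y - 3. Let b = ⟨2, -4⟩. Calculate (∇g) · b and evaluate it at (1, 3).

∂g/∂x = 25*y^2 + 10*y
∂g/∂y = 50*x*y + 10*x
∇g at (1, 3) = (255, 160)
∇g · b = (255)(2) + (160)(-4) = -130

-130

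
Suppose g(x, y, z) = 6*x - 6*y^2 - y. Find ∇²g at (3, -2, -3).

-12

∂²g/∂x² = 0
∂²g/∂y² = -12
∂²g/∂z² = 0
∇²g = -12
At (3, -2, -3): -12.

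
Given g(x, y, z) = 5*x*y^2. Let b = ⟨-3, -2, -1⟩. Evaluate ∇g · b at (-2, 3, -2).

∂g/∂x = 5*y^2
∂g/∂y = 10*x*y
∂g/∂z = 0
∇g at (-2, 3, -2) = (45, -60, 0)
∇g · b = (45)(-3) + (-60)(-2) + (0)(-1) = -15

-15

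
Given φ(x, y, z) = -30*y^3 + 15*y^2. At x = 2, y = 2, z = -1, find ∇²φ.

-330

∂²φ/∂x² = 0
∂²φ/∂y² = 30*(-6*y + 1)
∂²φ/∂z² = 0
∇²φ = -180*y + 30
At (2, 2, -1): -330.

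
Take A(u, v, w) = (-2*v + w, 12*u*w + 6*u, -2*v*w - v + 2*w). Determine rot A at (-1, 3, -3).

(17, 1, -28)

(∇×A)₁ = ∂A₃/∂v − ∂A₂/∂w = -12*u - 2*w - 1
(∇×A)₂ = ∂A₁/∂w − ∂A₃/∂u = 1
(∇×A)₃ = ∂A₂/∂u − ∂A₁/∂v = 12*w + 8
∇×A = (-12*u - 2*w - 1, 1, 12*w + 8)
At (-1, 3, -3): (17, 1, -28).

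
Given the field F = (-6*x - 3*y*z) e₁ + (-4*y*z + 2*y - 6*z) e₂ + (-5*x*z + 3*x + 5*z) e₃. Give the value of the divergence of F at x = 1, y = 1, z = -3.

∂F₁/∂x = -6
∂F₂/∂y = -4*z + 2
∂F₃/∂z = -5*x + 5
∇·F = -5*x - 4*z + 1
At (1, 1, -3): 8.

8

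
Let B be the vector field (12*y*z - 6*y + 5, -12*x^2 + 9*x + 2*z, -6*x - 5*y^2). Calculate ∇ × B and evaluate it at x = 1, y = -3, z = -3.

(28, -30, 27)

(∇×B)₁ = ∂B₃/∂y − ∂B₂/∂z = -10*y - 2
(∇×B)₂ = ∂B₁/∂z − ∂B₃/∂x = 12*y + 6
(∇×B)₃ = ∂B₂/∂x − ∂B₁/∂y = -24*x - 12*z + 15
∇×B = (-10*y - 2, 12*y + 6, -24*x - 12*z + 15)
At (1, -3, -3): (28, -30, 27).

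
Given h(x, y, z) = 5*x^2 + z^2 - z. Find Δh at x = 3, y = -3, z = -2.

12

∂²h/∂x² = 10
∂²h/∂y² = 0
∂²h/∂z² = 2
∇²h = 12
At (3, -3, -2): 12.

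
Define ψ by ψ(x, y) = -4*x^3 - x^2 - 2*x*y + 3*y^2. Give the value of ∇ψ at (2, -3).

(-46, -22)

∂ψ/∂x = -12*x^2 - 2*x - 2*y
∂ψ/∂y = -2*x + 6*y
∇ψ = (-12*x^2 - 2*x - 2*y, -2*x + 6*y)
At (2, -3): (-46, -22).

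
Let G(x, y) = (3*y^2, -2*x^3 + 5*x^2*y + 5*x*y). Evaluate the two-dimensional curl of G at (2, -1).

-43

∂G₂/∂x = -6*x^2 + 10*x*y + 5*y
∂G₁/∂y = 6*y
Scalar curl = -6*x^2 + 10*x*y - y
At (2, -1): -43.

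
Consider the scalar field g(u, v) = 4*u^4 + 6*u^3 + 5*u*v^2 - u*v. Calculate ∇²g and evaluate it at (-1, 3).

∂²g/∂u² = 12*u*(4*u + 3)
∂²g/∂v² = 10*u
∇²g = 48*u^2 + 46*u
At (-1, 3): 2.

2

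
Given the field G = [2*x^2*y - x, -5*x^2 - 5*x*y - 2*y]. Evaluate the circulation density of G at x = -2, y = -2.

22

∂G₂/∂x = -10*x - 5*y
∂G₁/∂y = 2*x^2
Scalar curl = -2*x^2 - 10*x - 5*y
At (-2, -2): 22.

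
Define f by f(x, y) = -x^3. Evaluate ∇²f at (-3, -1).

18

∂²f/∂x² = -6*x
∂²f/∂y² = 0
∇²f = -6*x
At (-3, -1): 18.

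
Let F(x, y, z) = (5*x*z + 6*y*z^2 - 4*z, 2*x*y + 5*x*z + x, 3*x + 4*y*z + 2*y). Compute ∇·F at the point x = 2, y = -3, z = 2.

2

∂F₁/∂x = 5*z
∂F₂/∂y = 2*x
∂F₃/∂z = 4*y
∇·F = 2*x + 4*y + 5*z
At (2, -3, 2): 2.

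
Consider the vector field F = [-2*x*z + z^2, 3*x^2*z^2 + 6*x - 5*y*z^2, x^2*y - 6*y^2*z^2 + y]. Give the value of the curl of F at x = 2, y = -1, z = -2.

(121, -4, 54)

(∇×F)₁ = ∂F₃/∂y − ∂F₂/∂z = -6*x^2*z + x^2 - 12*y*z^2 + 10*y*z + 1
(∇×F)₂ = ∂F₁/∂z − ∂F₃/∂x = -2*x*y - 2*x + 2*z
(∇×F)₃ = ∂F₂/∂x − ∂F₁/∂y = 6*x*z^2 + 6
∇×F = (-6*x^2*z + x^2 - 12*y*z^2 + 10*y*z + 1, -2*x*y - 2*x + 2*z, 6*x*z^2 + 6)
At (2, -1, -2): (121, -4, 54).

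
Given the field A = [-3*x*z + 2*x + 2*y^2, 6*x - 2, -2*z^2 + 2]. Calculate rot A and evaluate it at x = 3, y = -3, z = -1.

(∇×A)₁ = ∂A₃/∂y − ∂A₂/∂z = 0
(∇×A)₂ = ∂A₁/∂z − ∂A₃/∂x = -3*x
(∇×A)₃ = ∂A₂/∂x − ∂A₁/∂y = -4*y + 6
∇×A = (0, -3*x, -4*y + 6)
At (3, -3, -1): (0, -9, 18).

(0, -9, 18)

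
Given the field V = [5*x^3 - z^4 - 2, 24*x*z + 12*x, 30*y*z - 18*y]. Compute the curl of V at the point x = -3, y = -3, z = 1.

(∇×V)₁ = ∂V₃/∂y − ∂V₂/∂z = -24*x + 30*z - 18
(∇×V)₂ = ∂V₁/∂z − ∂V₃/∂x = -4*z^3
(∇×V)₃ = ∂V₂/∂x − ∂V₁/∂y = 24*z + 12
∇×V = (-24*x + 30*z - 18, -4*z^3, 24*z + 12)
At (-3, -3, 1): (84, -4, 36).

(84, -4, 36)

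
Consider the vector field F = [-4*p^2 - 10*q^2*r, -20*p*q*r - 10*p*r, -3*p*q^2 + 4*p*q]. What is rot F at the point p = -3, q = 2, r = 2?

(-126, -36, -20)

(∇×F)₁ = ∂F₃/∂q − ∂F₂/∂r = 14*p*q + 14*p
(∇×F)₂ = ∂F₁/∂r − ∂F₃/∂p = -7*q^2 - 4*q
(∇×F)₃ = ∂F₂/∂p − ∂F₁/∂q = -10*r
∇×F = (14*p*q + 14*p, -7*q^2 - 4*q, -10*r)
At (-3, 2, 2): (-126, -36, -20).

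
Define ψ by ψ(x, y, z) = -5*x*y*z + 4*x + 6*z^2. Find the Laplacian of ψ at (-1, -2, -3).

12

∂²ψ/∂x² = 0
∂²ψ/∂y² = 0
∂²ψ/∂z² = 12
∇²ψ = 12
At (-1, -2, -3): 12.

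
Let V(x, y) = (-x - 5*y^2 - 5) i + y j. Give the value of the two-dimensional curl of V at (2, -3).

-30

∂V₂/∂x = 0
∂V₁/∂y = -10*y
Scalar curl = 10*y
At (2, -3): -30.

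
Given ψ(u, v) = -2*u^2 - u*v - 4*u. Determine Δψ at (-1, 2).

∂²ψ/∂u² = -4
∂²ψ/∂v² = 0
∇²ψ = -4
At (-1, 2): -4.

-4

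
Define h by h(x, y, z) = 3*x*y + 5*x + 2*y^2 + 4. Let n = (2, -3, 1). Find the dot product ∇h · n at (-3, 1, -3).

∂h/∂x = 3*y + 5
∂h/∂y = 3*x + 4*y
∂h/∂z = 0
∇h at (-3, 1, -3) = (8, -5, 0)
∇h · n = (8)(2) + (-5)(-3) + (0)(1) = 31

31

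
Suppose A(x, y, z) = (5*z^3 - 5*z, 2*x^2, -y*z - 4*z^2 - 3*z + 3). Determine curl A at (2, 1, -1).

(∇×A)₁ = ∂A₃/∂y − ∂A₂/∂z = -z
(∇×A)₂ = ∂A₁/∂z − ∂A₃/∂x = 15*z^2 - 5
(∇×A)₃ = ∂A₂/∂x − ∂A₁/∂y = 4*x
∇×A = (-z, 15*z^2 - 5, 4*x)
At (2, 1, -1): (1, 10, 8).

(1, 10, 8)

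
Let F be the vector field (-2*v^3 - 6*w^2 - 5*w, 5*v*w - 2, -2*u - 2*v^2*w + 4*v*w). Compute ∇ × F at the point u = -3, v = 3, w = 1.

(∇×F)₁ = ∂F₃/∂v − ∂F₂/∂w = -4*v*w - 5*v + 4*w
(∇×F)₂ = ∂F₁/∂w − ∂F₃/∂u = -12*w - 3
(∇×F)₃ = ∂F₂/∂u − ∂F₁/∂v = 6*v^2
∇×F = (-4*v*w - 5*v + 4*w, -12*w - 3, 6*v^2)
At (-3, 3, 1): (-23, -15, 54).

(-23, -15, 54)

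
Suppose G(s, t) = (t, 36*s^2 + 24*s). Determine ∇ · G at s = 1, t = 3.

∂G₁/∂s = 0
∂G₂/∂t = 0
∇·G = 0
At (1, 3): 0.

0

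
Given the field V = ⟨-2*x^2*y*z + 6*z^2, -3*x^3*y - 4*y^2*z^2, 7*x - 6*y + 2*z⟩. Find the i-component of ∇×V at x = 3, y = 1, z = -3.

(∇×V)_1 = ∂V₃/∂y − ∂V₂/∂z
= -6 − (-8*y^2*z)
= 8*y^2*z - 6
At (3, 1, -3): -30.

-30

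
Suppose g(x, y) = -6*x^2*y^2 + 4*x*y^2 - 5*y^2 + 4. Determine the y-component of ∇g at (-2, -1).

74

(∇g)_2 = ∂g/∂y = -12*x^2*y + 8*x*y - 10*y
At (-2, -1): 74.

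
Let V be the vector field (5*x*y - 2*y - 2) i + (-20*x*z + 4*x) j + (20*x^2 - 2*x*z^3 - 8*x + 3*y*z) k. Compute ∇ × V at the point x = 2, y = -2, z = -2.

(∇×V)₁ = ∂V₃/∂y − ∂V₂/∂z = 20*x + 3*z
(∇×V)₂ = ∂V₁/∂z − ∂V₃/∂x = -40*x + 2*z^3 + 8
(∇×V)₃ = ∂V₂/∂x − ∂V₁/∂y = -5*x - 20*z + 6
∇×V = (20*x + 3*z, -40*x + 2*z^3 + 8, -5*x - 20*z + 6)
At (2, -2, -2): (34, -88, 36).

(34, -88, 36)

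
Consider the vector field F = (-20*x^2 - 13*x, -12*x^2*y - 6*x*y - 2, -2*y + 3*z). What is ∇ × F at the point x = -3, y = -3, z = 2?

(∇×F)₁ = ∂F₃/∂y − ∂F₂/∂z = -2
(∇×F)₂ = ∂F₁/∂z − ∂F₃/∂x = 0
(∇×F)₃ = ∂F₂/∂x − ∂F₁/∂y = -24*x*y - 6*y
∇×F = (-2, 0, -24*x*y - 6*y)
At (-3, -3, 2): (-2, 0, -198).

(-2, 0, -198)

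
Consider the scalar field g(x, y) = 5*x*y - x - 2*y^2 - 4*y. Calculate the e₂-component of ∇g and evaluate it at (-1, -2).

(∇g)_2 = ∂g/∂y = 5*x - 4*y - 4
At (-1, -2): -1.

-1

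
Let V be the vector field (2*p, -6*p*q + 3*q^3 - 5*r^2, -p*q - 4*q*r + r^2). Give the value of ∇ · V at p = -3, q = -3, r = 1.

115

∂V₁/∂p = 2
∂V₂/∂q = -6*p + 9*q^2
∂V₃/∂r = -4*q + 2*r
∇·V = -6*p + 9*q^2 - 4*q + 2*r + 2
At (-3, -3, 1): 115.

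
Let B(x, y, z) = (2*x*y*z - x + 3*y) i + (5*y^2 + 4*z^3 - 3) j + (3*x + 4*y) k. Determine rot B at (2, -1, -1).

(∇×B)₁ = ∂B₃/∂y − ∂B₂/∂z = -12*z^2 + 4
(∇×B)₂ = ∂B₁/∂z − ∂B₃/∂x = 2*x*y - 3
(∇×B)₃ = ∂B₂/∂x − ∂B₁/∂y = -2*x*z - 3
∇×B = (-12*z^2 + 4, 2*x*y - 3, -2*x*z - 3)
At (2, -1, -1): (-8, -7, 1).

(-8, -7, 1)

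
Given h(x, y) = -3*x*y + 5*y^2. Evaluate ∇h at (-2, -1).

(3, -4)

∂h/∂x = -3*y
∂h/∂y = -3*x + 10*y
∇h = (-3*y, -3*x + 10*y)
At (-2, -1): (3, -4).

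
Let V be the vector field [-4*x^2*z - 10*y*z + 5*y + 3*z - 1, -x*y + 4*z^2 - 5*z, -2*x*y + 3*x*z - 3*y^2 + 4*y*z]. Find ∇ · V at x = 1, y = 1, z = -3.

∂V₁/∂x = -8*x*z
∂V₂/∂y = -x
∂V₃/∂z = 3*x + 4*y
∇·V = -8*x*z + 2*x + 4*y
At (1, 1, -3): 30.

30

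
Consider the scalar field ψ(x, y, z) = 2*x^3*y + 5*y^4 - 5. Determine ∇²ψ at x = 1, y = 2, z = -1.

∂²ψ/∂x² = 12*x*y
∂²ψ/∂y² = 60*y^2
∂²ψ/∂z² = 0
∇²ψ = 12*x*y + 60*y^2
At (1, 2, -1): 264.

264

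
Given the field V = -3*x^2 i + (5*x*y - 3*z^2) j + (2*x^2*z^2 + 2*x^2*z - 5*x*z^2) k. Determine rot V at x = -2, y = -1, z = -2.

(-12, 36, -5)

(∇×V)₁ = ∂V₃/∂y − ∂V₂/∂z = 6*z
(∇×V)₂ = ∂V₁/∂z − ∂V₃/∂x = -4*x*z^2 - 4*x*z + 5*z^2
(∇×V)₃ = ∂V₂/∂x − ∂V₁/∂y = 5*y
∇×V = (6*z, -4*x*z^2 - 4*x*z + 5*z^2, 5*y)
At (-2, -1, -2): (-12, 36, -5).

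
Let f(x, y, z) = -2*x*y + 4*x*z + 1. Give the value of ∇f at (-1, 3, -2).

∂f/∂x = -2*y + 4*z
∂f/∂y = -2*x
∂f/∂z = 4*x
∇f = (-2*y + 4*z, -2*x, 4*x)
At (-1, 3, -2): (-14, 2, -4).

(-14, 2, -4)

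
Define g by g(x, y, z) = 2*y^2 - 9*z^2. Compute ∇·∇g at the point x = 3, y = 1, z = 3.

-14

∂²g/∂x² = 0
∂²g/∂y² = 4
∂²g/∂z² = -18
∇²g = -14
At (3, 1, 3): -14.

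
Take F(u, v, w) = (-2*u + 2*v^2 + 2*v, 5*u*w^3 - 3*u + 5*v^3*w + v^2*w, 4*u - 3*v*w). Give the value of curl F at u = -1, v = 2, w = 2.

(10, -4, 27)

(∇×F)₁ = ∂F₃/∂v − ∂F₂/∂w = -15*u*w^2 - 5*v^3 - v^2 - 3*w
(∇×F)₂ = ∂F₁/∂w − ∂F₃/∂u = -4
(∇×F)₃ = ∂F₂/∂u − ∂F₁/∂v = -4*v + 5*w^3 - 5
∇×F = (-15*u*w^2 - 5*v^3 - v^2 - 3*w, -4, -4*v + 5*w^3 - 5)
At (-1, 2, 2): (10, -4, 27).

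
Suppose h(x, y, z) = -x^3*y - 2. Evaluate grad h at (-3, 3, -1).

(-81, 27, 0)

∂h/∂x = -3*x^2*y
∂h/∂y = -x^3
∂h/∂z = 0
∇h = (-3*x^2*y, -x^3, 0)
At (-3, 3, -1): (-81, 27, 0).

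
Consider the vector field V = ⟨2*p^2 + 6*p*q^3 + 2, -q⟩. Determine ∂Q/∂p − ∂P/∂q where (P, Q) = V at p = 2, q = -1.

-36

∂V₂/∂p = 0
∂V₁/∂q = 18*p*q^2
Scalar curl = -18*p*q^2
At (2, -1): -36.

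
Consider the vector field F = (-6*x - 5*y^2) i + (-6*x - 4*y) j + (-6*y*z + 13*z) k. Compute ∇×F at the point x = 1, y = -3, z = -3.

(∇×F)₁ = ∂F₃/∂y − ∂F₂/∂z = -6*z
(∇×F)₂ = ∂F₁/∂z − ∂F₃/∂x = 0
(∇×F)₃ = ∂F₂/∂x − ∂F₁/∂y = 10*y - 6
∇×F = (-6*z, 0, 10*y - 6)
At (1, -3, -3): (18, 0, -36).

(18, 0, -36)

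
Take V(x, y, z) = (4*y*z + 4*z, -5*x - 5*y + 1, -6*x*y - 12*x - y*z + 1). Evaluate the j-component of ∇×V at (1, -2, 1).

-4

(∇×V)_2 = ∂V₁/∂z − ∂V₃/∂x
= 4*y + 4 − (-6*y - 12)
= 10*y + 16
At (1, -2, 1): -4.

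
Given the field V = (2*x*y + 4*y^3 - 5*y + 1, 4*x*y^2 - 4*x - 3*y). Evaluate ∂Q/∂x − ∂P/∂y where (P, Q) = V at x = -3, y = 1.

∂V₂/∂x = 4*y^2 - 4
∂V₁/∂y = 2*x + 12*y^2 - 5
Scalar curl = -2*x - 8*y^2 + 1
At (-3, 1): -1.

-1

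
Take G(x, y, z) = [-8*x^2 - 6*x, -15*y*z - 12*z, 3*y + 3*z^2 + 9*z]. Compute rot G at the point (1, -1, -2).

(0, 0, 0)

(∇×G)₁ = ∂G₃/∂y − ∂G₂/∂z = 15*y + 15
(∇×G)₂ = ∂G₁/∂z − ∂G₃/∂x = 0
(∇×G)₃ = ∂G₂/∂x − ∂G₁/∂y = 0
∇×G = (15*y + 15, 0, 0)
At (1, -1, -2): (0, 0, 0).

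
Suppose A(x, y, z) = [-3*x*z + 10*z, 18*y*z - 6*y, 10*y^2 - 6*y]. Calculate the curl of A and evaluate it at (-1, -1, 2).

(∇×A)₁ = ∂A₃/∂y − ∂A₂/∂z = 2*y - 6
(∇×A)₂ = ∂A₁/∂z − ∂A₃/∂x = -3*x + 10
(∇×A)₃ = ∂A₂/∂x − ∂A₁/∂y = 0
∇×A = (2*y - 6, -3*x + 10, 0)
At (-1, -1, 2): (-8, 13, 0).

(-8, 13, 0)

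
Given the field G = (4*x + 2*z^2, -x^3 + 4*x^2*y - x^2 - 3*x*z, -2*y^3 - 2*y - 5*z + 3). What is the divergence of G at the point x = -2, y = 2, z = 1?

15

∂G₁/∂x = 4
∂G₂/∂y = 4*x^2
∂G₃/∂z = -5
∇·G = 4*x^2 - 1
At (-2, 2, 1): 15.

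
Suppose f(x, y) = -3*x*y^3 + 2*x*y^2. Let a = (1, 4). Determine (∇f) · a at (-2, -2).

384

∂f/∂x = -3*y^3 + 2*y^2
∂f/∂y = -9*x*y^2 + 4*x*y
∇f at (-2, -2) = (32, 88)
∇f · a = (32)(1) + (88)(4) = 384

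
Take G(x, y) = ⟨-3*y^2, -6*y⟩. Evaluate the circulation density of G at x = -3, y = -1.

∂G₂/∂x = 0
∂G₁/∂y = -6*y
Scalar curl = 6*y
At (-3, -1): -6.

-6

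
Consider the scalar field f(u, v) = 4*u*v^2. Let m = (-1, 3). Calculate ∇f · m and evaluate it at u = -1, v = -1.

20

∂f/∂u = 4*v^2
∂f/∂v = 8*u*v
∇f at (-1, -1) = (4, 8)
∇f · m = (4)(-1) + (8)(3) = 20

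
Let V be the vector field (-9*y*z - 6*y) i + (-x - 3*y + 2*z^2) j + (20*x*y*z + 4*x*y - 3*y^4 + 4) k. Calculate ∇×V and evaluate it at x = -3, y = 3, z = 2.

(∇×V)₁ = ∂V₃/∂y − ∂V₂/∂z = 20*x*z + 4*x - 12*y^3 - 4*z
(∇×V)₂ = ∂V₁/∂z − ∂V₃/∂x = -20*y*z - 13*y
(∇×V)₃ = ∂V₂/∂x − ∂V₁/∂y = 9*z + 5
∇×V = (20*x*z + 4*x - 12*y^3 - 4*z, -20*y*z - 13*y, 9*z + 5)
At (-3, 3, 2): (-464, -159, 23).

(-464, -159, 23)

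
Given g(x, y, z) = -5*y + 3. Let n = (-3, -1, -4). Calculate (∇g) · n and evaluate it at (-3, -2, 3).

∂g/∂x = 0
∂g/∂y = -5
∂g/∂z = 0
∇g at (-3, -2, 3) = (0, -5, 0)
∇g · n = (0)(-3) + (-5)(-1) + (0)(-4) = 5

5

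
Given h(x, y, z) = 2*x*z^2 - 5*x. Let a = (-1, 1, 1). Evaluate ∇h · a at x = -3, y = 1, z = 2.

-27

∂h/∂x = 2*z^2 - 5
∂h/∂y = 0
∂h/∂z = 4*x*z
∇h at (-3, 1, 2) = (3, 0, -24)
∇h · a = (3)(-1) + (0)(1) + (-24)(1) = -27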